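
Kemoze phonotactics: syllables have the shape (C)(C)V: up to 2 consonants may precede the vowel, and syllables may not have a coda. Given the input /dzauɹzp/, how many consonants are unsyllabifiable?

Under (C)(C)V, the unsyllabifiable consonants are /ɹ/, /z/, /p/ (no codas are permitted; onsets may contain at most 2 consonants).

3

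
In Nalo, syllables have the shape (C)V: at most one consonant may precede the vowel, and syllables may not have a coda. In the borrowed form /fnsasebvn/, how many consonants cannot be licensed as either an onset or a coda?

5

Syllabifying with onset maximization leaves /f/, /n/, /b/, /v/, /n/ stranded (no codas are permitted; onsets are limited to one consonant).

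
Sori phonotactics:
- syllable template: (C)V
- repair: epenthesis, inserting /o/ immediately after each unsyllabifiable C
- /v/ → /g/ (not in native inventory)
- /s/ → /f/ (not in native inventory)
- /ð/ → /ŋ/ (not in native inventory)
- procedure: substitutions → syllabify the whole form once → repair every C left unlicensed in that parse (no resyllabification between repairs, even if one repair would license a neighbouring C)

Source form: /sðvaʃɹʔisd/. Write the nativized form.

Substitution: /s/ → /f/, /ð/ → /ŋ/, /v/ → /g/, giving /fŋgaʃɹʔifd/.
Syllabifying with onset maximization leaves /f/, /ŋ/, /ʃ/, /ɹ/, /f/, /d/ stranded (no codas are permitted; onsets are limited to one consonant).
Each unlicensed consonant becomes the onset of a new syllable: /f/ → /fo/, /ŋ/ → /ŋo/, /ʃ/ → /ʃo/, /ɹ/ → /ɹo/, /f/ → /fo/, /d/ → /do/.

foŋogaʃoɹoʔifodo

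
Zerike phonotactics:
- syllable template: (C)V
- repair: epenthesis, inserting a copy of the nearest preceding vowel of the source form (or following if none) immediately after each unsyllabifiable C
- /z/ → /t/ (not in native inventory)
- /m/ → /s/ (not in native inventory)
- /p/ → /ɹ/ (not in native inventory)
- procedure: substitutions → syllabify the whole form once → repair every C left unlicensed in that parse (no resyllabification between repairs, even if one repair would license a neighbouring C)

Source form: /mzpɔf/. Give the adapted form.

Substitution: /m/ → /s/, /z/ → /t/, /p/ → /ɹ/, giving /stɹɔf/.
Under (C)V, the unsyllabifiable consonants are /s/, /t/, /f/ (no codas are permitted; onsets are limited to one consonant).
Inserting the epenthetic vowel yields /s/ → /sɔ/, /t/ → /tɔ/, /f/ → /fɔ/.

sɔtɔɹɔfɔ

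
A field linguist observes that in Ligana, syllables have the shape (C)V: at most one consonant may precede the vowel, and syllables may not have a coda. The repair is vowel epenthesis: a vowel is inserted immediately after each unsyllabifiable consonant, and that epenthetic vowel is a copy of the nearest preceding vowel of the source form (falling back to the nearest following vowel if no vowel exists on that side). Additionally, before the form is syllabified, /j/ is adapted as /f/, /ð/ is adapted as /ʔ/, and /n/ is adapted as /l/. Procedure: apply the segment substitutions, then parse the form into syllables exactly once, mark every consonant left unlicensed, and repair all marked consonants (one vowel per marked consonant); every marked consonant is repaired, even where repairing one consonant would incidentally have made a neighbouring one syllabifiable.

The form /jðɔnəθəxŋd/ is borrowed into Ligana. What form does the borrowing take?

Substitution: /j/ → /f/, /ð/ → /ʔ/, /n/ → /l/, giving /fʔɔləθəxŋd/.
Syllabifying with onset maximization leaves /f/, /x/, /ŋ/, /d/ stranded (no codas are permitted; onsets are limited to one consonant).
Each unlicensed consonant becomes the onset of a new syllable: /f/ → /fɔ/, /x/ → /xə/, /ŋ/ → /ŋə/, /d/ → /də/.

fɔʔɔləθəxəŋədə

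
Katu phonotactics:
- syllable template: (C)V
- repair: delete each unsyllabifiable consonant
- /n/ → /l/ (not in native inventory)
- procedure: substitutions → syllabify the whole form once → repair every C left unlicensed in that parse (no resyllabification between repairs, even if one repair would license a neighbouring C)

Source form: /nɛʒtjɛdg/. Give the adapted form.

Substitution: /n/ → /l/, giving /lɛʒtjɛdg/.
The consonants /ʒ/, /t/, /d/, /g/ cannot be parsed into a legal (C)V syllable (no codas are permitted; onsets are limited to one consonant).
Each unlicensed consonant is deleted: /ʒ/, /t/, /d/, /g/.

lɛjɛ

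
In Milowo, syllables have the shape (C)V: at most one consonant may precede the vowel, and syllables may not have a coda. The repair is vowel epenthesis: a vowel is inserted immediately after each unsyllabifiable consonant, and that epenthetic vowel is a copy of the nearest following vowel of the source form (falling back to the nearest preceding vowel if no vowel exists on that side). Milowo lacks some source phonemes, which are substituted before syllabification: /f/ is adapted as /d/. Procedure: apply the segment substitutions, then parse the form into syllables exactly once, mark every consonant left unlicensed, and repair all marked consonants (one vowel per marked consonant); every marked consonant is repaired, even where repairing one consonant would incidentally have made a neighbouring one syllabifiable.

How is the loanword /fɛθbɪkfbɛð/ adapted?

dɛθɪbɪkɛdɛbɛðɛ

Substitution: /f/ → /d/, giving /dɛθbɪkdbɛð/.
Syllabifying with onset maximization leaves /θ/, /k/, /d/, /ð/ stranded (no codas are permitted; onsets are limited to one consonant).
Epenthesis after each stranded consonant: /θ/ → /θɪ/, /k/ → /kɛ/, /d/ → /dɛ/, /ð/ → /ðɛ/.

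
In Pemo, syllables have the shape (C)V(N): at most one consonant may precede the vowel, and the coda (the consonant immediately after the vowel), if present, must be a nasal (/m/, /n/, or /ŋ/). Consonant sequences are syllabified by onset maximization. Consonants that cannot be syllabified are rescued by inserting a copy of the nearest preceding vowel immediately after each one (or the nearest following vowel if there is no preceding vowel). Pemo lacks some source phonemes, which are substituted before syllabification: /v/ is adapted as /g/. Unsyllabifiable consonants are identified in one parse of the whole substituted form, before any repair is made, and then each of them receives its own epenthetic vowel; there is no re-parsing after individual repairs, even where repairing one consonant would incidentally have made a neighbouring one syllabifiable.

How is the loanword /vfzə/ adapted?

gəfəzə

Substitution: /v/ → /g/, giving /gfzə/.
Under (C)V(N), the unsyllabifiable consonants are /g/, /f/ (only a nasal (/m/, /n/, or /ŋ/) is licensed in coda position; onsets are limited to one consonant).
Each unlicensed consonant becomes the onset of a new syllable: /g/ → /gə/, /f/ → /fə/.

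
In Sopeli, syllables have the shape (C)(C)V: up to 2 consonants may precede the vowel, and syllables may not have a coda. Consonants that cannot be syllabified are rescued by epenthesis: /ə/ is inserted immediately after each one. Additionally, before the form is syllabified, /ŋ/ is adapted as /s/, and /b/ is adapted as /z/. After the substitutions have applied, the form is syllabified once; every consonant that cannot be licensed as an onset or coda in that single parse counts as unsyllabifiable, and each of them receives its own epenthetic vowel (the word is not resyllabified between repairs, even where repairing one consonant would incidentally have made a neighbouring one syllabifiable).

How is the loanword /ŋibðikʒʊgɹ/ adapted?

sizðikʒʊgəɹə

Substitution: /ŋ/ → /s/, /b/ → /z/, giving /sizðikʒʊgɹ/.
The consonants /g/, /ɹ/ cannot be parsed into a legal (C)(C)V syllable (no codas are permitted; onsets may contain at most 2 consonants).
Epenthesis after each stranded consonant: /g/ → /gə/, /ɹ/ → /ɹə/.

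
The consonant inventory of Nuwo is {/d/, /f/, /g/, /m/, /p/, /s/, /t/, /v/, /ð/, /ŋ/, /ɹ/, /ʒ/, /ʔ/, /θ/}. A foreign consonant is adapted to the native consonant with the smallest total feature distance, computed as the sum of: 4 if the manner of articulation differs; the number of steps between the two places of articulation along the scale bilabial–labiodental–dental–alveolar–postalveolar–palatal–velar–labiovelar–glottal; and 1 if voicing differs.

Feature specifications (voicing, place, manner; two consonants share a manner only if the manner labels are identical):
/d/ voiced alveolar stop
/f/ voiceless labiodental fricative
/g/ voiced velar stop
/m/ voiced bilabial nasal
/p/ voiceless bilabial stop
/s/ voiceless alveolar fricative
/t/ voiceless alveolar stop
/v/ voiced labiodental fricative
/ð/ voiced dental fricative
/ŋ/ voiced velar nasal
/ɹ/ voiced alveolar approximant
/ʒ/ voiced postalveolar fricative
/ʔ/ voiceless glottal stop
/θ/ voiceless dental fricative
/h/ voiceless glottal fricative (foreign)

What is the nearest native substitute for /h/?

/ʔ/ is closest: manner differs (fricative→stop, +4), place distance 0 (glottal→glottal), same voicing; total 4. Next closest is /s/ at distance 5.

ʔ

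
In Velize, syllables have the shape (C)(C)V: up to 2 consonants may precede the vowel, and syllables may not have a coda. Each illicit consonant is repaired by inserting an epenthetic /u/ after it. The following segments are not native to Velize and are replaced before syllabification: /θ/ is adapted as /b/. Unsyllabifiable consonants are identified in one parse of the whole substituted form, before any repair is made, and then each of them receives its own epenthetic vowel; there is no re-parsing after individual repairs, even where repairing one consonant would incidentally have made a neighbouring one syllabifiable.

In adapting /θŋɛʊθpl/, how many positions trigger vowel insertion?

After substitution the input is /bŋɛʊbpl/.
The unsyllabifiable consonants are /b/, /p/, /l/; each receives one epenthetic vowel.

3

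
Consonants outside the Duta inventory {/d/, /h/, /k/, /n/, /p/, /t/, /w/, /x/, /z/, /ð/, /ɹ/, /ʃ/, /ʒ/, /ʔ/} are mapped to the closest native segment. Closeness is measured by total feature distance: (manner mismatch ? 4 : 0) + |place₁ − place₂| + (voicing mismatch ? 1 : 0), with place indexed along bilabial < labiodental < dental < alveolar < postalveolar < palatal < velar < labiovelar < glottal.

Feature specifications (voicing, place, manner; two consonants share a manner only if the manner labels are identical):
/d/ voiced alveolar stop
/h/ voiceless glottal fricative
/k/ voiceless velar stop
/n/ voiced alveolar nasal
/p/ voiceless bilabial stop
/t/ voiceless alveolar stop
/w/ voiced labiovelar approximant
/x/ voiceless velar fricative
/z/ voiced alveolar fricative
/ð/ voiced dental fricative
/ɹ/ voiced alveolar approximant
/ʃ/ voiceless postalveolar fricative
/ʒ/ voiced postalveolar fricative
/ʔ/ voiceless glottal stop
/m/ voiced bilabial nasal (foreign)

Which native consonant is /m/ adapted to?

n

/n/ is closest: same manner (nasal), place distance 3 (bilabial→alveolar), same voicing; total 3. Next closest is /p/ at distance 5.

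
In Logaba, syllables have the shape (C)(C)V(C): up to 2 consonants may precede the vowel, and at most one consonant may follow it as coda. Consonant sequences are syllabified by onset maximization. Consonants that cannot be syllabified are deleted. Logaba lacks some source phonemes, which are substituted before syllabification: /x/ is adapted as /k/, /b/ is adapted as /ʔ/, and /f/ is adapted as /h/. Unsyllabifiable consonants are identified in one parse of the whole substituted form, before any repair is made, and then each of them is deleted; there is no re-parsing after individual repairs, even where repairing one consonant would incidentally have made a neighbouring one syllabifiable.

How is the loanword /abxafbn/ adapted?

Substitution: /b/ → /ʔ/, /x/ → /k/, /f/ → /h/, giving /aʔkahʔn/.
Syllabifying with onset maximization leaves /ʔ/, /n/ stranded (at most one coda consonant is licensed; onsets may contain at most 2 consonants).
Each unlicensed consonant is deleted: /ʔ/, /n/.

aʔkah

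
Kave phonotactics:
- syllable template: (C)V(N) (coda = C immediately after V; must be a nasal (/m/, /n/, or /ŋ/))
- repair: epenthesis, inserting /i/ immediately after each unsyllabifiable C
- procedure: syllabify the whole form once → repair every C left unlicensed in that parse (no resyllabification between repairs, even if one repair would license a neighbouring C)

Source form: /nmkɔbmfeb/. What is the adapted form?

Syllabifying with onset maximization leaves /n/, /m/, /b/, /m/, /b/ stranded (only a nasal (/m/, /n/, or /ŋ/) is licensed in coda position; onsets are limited to one consonant).
Each unlicensed consonant becomes the onset of a new syllable: /n/ → /ni/, /m/ → /mi/, /b/ → /bi/, /m/ → /mi/, /b/ → /bi/.

nimikɔbimifebi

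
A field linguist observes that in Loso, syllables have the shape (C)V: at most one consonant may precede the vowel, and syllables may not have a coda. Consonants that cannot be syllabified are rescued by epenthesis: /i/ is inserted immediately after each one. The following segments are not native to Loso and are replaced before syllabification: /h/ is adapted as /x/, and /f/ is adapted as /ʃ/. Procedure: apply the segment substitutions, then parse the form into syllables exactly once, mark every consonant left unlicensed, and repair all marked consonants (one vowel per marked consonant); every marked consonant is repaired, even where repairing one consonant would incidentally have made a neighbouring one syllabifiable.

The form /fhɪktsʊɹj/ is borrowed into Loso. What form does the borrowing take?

Substitution: /f/ → /ʃ/, /h/ → /x/, giving /ʃxɪktsʊɹj/.
Syllabifying with onset maximization leaves /ʃ/, /k/, /t/, /ɹ/, /j/ stranded (no codas are permitted; onsets are limited to one consonant).
Epenthesis after each stranded consonant: /ʃ/ → /ʃi/, /k/ → /ki/, /t/ → /ti/, /ɹ/ → /ɹi/, /j/ → /ji/.

ʃixɪkitisʊɹiji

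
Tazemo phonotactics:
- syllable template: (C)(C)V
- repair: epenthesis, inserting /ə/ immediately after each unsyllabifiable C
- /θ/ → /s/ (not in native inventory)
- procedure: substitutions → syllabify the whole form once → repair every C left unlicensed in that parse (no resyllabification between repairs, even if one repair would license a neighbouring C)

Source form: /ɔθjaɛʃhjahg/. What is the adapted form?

ɔsjaɛʃəhjahəgə

Substitution: /θ/ → /s/, giving /ɔsjaɛʃhjahg/.
The consonants /ʃ/, /h/, /g/ cannot be parsed into a legal (C)(C)V syllable (no codas are permitted; onsets may contain at most 2 consonants).
Each unlicensed consonant becomes the onset of a new syllable: /ʃ/ → /ʃə/, /h/ → /hə/, /g/ → /gə/.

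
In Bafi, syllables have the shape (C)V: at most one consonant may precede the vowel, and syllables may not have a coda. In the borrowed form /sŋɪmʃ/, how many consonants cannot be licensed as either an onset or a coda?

3

Syllabifying with onset maximization leaves /s/, /m/, /ʃ/ stranded (no codas are permitted; onsets are limited to one consonant).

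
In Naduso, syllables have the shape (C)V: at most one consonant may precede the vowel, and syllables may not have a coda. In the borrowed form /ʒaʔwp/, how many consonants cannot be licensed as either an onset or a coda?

Under (C)V, the unsyllabifiable consonants are /ʔ/, /w/, /p/ (no codas are permitted; onsets are limited to one consonant).

3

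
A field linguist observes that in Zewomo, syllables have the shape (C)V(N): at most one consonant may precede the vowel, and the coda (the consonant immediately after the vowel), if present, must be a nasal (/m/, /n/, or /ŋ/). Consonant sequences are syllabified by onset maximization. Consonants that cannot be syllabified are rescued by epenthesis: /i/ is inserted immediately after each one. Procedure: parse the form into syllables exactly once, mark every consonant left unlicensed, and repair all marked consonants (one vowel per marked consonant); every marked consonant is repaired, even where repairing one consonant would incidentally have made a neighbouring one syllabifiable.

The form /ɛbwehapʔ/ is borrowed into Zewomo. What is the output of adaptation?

ɛbiwehapiʔi

Under (C)V(N), the unsyllabifiable consonants are /b/, /p/, /ʔ/ (only a nasal (/m/, /n/, or /ŋ/) is licensed in coda position; onsets are limited to one consonant).
Inserting the epenthetic vowel yields /b/ → /bi/, /p/ → /pi/, /ʔ/ → /ʔi/.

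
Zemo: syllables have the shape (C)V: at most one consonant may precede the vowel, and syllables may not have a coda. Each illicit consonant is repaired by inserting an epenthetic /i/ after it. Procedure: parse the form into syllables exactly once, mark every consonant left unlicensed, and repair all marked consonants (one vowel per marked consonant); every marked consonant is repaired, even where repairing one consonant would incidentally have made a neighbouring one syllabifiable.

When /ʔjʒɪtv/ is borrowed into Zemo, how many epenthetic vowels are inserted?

The unsyllabifiable consonants are /ʔ/, /j/, /t/, /v/; each receives one epenthetic vowel.

4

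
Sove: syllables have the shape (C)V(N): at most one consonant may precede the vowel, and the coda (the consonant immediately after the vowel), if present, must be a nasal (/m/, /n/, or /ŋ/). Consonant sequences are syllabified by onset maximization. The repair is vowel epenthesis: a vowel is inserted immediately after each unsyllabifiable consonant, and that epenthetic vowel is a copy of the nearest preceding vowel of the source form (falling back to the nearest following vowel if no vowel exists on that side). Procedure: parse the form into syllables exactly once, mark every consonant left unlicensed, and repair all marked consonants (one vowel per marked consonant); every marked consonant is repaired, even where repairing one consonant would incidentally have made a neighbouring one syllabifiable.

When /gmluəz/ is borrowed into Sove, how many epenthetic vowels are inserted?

3

The unsyllabifiable consonants are /g/, /m/, /z/; each receives one epenthetic vowel.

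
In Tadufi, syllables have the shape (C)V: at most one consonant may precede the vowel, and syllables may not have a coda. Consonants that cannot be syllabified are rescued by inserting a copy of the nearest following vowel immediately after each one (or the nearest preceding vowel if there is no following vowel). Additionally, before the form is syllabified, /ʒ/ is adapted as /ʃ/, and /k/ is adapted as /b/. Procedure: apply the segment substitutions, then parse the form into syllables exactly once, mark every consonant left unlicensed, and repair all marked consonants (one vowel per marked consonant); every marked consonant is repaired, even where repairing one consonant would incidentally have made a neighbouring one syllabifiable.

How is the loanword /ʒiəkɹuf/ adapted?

Substitution: /ʒ/ → /ʃ/, /k/ → /b/, giving /ʃiəbɹuf/.
Under (C)V, the unsyllabifiable consonants are /b/, /f/ (no codas are permitted; onsets are limited to one consonant).
Each unlicensed consonant becomes the onset of a new syllable: /b/ → /bu/, /f/ → /fu/.

ʃiəbuɹufu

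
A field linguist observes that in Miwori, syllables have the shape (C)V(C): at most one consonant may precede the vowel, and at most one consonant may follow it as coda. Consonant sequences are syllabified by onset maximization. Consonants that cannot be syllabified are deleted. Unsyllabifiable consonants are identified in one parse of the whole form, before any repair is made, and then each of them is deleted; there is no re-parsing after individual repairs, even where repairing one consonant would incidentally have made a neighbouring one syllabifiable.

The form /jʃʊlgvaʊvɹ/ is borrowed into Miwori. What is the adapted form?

ʃʊlvaʊv

Under (C)V(C), the unsyllabifiable consonants are /j/, /g/, /ɹ/ (at most one coda consonant is licensed; onsets are limited to one consonant).
Each unlicensed consonant is deleted: /j/, /g/, /ɹ/.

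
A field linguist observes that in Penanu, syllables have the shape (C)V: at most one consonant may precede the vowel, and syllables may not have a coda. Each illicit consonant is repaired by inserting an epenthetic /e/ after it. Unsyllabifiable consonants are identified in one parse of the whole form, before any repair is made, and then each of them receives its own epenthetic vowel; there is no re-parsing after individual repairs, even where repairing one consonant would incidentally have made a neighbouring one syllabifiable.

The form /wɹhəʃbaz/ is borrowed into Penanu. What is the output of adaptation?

weɹehəʃebaze

Syllabifying with onset maximization leaves /w/, /ɹ/, /ʃ/, /z/ stranded (no codas are permitted; onsets are limited to one consonant).
Inserting the epenthetic vowel yields /w/ → /we/, /ɹ/ → /ɹe/, /ʃ/ → /ʃe/, /z/ → /ze/.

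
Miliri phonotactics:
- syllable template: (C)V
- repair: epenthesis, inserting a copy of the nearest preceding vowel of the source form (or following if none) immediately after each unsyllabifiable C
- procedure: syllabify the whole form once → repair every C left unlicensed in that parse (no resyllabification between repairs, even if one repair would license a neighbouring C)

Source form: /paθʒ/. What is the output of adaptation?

paθaʒa

Syllabifying with onset maximization leaves /θ/, /ʒ/ stranded (no codas are permitted; onsets are limited to one consonant).
Each unlicensed consonant becomes the onset of a new syllable: /θ/ → /θa/, /ʒ/ → /ʒa/.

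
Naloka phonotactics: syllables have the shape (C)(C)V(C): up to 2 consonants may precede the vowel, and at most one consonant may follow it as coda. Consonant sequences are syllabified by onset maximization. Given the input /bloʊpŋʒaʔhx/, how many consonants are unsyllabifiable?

Under (C)(C)V(C), the unsyllabifiable consonants are /h/, /x/ (at most one coda consonant is licensed; onsets may contain at most 2 consonants).

2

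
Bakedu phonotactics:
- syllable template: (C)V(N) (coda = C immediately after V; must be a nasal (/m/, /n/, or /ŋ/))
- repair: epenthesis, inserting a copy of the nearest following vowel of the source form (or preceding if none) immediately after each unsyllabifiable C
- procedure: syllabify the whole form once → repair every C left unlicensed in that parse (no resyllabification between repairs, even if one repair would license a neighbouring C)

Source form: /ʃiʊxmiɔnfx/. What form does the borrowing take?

ʃiʊximiɔnfɔxɔ

Under (C)V(N), the unsyllabifiable consonants are /x/, /f/, /x/ (only a nasal (/m/, /n/, or /ŋ/) is licensed in coda position; onsets are limited to one consonant).
Epenthesis after each stranded consonant: /x/ → /xi/, /f/ → /fɔ/, /x/ → /xɔ/.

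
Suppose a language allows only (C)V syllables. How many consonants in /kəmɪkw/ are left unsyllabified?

Under (C)V, the unsyllabifiable consonants are /k/, /w/ (no codas are permitted; onsets are limited to one consonant).

2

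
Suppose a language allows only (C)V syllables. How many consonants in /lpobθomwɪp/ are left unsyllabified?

Under (C)V, the unsyllabifiable consonants are /l/, /b/, /m/, /p/ (no codas are permitted; onsets are limited to one consonant).

4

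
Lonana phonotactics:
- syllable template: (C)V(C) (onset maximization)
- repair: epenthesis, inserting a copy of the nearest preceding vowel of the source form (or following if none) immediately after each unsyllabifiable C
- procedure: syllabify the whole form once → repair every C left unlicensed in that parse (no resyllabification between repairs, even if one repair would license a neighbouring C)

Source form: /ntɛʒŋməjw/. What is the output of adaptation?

nɛtɛʒŋɛməjwə

The consonants /n/, /ŋ/, /w/ cannot be parsed into a legal (C)V(C) syllable (at most one coda consonant is licensed; onsets are limited to one consonant).
Epenthesis after each stranded consonant: /n/ → /nɛ/, /ŋ/ → /ŋɛ/, /w/ → /wə/.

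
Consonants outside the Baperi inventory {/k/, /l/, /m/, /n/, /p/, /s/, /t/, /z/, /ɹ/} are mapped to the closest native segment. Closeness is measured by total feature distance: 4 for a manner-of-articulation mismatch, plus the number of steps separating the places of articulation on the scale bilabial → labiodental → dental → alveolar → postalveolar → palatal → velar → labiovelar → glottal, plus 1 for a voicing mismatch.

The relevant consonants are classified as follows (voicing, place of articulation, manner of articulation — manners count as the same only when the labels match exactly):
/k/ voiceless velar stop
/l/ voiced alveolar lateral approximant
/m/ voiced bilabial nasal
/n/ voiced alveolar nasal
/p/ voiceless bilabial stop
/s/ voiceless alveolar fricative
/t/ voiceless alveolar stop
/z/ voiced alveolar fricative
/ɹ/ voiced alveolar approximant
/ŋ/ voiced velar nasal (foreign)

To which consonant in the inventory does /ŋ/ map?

n

/n/ is closest: same manner (nasal), place distance 3 (velar→alveolar), same voicing; total 3. Next closest is /k/ at distance 5.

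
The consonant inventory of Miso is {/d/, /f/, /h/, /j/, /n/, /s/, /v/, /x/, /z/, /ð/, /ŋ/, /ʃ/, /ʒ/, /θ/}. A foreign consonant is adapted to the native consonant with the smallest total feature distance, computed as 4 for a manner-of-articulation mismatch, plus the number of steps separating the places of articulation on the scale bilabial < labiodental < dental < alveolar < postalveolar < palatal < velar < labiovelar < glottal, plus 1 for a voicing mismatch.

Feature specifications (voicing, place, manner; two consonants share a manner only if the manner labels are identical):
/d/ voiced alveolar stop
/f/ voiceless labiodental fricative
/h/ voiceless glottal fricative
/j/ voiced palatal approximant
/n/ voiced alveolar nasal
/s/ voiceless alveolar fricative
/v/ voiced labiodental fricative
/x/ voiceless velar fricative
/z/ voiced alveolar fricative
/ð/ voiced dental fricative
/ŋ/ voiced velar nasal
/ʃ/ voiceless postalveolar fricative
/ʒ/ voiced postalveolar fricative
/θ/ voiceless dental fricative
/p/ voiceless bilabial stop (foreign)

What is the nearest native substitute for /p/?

d

/d/ is closest: same manner (stop), place distance 3 (bilabial→alveolar), voicing differs (+1); total 4. Next closest is /f/ at distance 5.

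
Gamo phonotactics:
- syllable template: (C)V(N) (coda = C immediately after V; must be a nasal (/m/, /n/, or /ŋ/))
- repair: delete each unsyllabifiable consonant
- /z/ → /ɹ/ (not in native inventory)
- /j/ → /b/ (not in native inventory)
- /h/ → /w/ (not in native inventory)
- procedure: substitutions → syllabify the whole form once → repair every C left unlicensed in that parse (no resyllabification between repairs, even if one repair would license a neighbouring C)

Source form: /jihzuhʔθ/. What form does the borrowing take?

biɹu

Substitution: /j/ → /b/, /h/ → /w/, /z/ → /ɹ/, giving /biwɹuwʔθ/.
Under (C)V(N), the unsyllabifiable consonants are /w/, /w/, /ʔ/, /θ/ (only a nasal (/m/, /n/, or /ŋ/) is licensed in coda position; onsets are limited to one consonant).
Deletion applies to /w/, /w/, /ʔ/, /θ/.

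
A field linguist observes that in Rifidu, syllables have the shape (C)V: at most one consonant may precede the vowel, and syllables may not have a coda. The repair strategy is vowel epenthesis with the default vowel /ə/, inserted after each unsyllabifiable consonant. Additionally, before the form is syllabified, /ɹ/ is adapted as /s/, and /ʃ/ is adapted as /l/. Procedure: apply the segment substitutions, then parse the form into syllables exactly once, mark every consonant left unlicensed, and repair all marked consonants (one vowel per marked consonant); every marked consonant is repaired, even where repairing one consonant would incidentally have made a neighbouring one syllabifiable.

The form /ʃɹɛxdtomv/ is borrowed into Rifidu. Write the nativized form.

Substitution: /ʃ/ → /l/, /ɹ/ → /s/, giving /lsɛxdtomv/.
The consonants /l/, /x/, /d/, /m/, /v/ cannot be parsed into a legal (C)V syllable (no codas are permitted; onsets are limited to one consonant).
Epenthesis after each stranded consonant: /l/ → /lə/, /x/ → /xə/, /d/ → /də/, /m/ → /mə/, /v/ → /və/.

ləsɛxədətoməvə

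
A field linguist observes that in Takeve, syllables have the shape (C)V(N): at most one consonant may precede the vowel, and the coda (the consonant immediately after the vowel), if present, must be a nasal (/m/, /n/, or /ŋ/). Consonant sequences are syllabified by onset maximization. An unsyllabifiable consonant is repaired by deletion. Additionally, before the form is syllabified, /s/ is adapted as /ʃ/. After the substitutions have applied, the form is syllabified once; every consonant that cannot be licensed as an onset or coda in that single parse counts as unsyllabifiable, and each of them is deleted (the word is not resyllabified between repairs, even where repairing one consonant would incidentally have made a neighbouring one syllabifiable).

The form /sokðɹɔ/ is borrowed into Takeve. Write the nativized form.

Substitution: /s/ → /ʃ/, giving /ʃokðɹɔ/.
Under (C)V(N), the unsyllabifiable consonants are /k/, /ð/ (only a nasal (/m/, /n/, or /ŋ/) is licensed in coda position; onsets are limited to one consonant).
Deletion applies to /k/, /ð/.

ʃoɹɔ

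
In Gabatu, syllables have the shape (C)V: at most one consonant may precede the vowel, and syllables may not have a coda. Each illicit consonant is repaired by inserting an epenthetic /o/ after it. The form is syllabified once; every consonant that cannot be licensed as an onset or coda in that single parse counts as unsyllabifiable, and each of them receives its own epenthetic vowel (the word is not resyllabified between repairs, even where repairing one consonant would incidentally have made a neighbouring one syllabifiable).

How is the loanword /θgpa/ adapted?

The consonants /θ/, /g/ cannot be parsed into a legal (C)V syllable (no codas are permitted; onsets are limited to one consonant).
Inserting the epenthetic vowel yields /θ/ → /θo/, /g/ → /go/.

θogopa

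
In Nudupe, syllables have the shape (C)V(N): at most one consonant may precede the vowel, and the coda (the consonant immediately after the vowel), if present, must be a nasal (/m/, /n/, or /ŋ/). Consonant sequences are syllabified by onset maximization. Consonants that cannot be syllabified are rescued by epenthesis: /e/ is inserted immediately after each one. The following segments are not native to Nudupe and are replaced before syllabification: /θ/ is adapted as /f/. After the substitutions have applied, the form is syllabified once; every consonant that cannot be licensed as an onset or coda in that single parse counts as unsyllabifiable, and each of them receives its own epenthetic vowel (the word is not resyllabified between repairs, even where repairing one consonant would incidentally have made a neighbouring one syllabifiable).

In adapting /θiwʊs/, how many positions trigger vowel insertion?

After substitution the input is /fiwʊs/.
The unsyllabifiable consonants are /s/; each receives one epenthetic vowel.

1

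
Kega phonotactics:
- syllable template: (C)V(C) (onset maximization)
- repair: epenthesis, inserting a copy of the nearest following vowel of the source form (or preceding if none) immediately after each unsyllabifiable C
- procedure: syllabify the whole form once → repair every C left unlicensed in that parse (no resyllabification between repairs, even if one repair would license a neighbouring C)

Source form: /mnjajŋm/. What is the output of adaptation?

The consonants /m/, /n/, /ŋ/, /m/ cannot be parsed into a legal (C)V(C) syllable (at most one coda consonant is licensed; onsets are limited to one consonant).
Inserting the epenthetic vowel yields /m/ → /ma/, /n/ → /na/, /ŋ/ → /ŋa/, /m/ → /ma/.

manajajŋama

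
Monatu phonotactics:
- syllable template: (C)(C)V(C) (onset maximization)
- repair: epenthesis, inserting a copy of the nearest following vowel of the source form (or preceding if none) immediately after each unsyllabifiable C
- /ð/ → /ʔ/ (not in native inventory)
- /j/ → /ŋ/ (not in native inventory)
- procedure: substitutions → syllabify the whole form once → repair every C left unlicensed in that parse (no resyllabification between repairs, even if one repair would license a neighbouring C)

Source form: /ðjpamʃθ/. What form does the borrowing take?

Substitution: /ð/ → /ʔ/, /j/ → /ŋ/, giving /ʔŋpamʃθ/.
Under (C)(C)V(C), the unsyllabifiable consonants are /ʔ/, /ʃ/, /θ/ (at most one coda consonant is licensed; onsets may contain at most 2 consonants).
Inserting the epenthetic vowel yields /ʔ/ → /ʔa/, /ʃ/ → /ʃa/, /θ/ → /θa/.

ʔaŋpamʃaθa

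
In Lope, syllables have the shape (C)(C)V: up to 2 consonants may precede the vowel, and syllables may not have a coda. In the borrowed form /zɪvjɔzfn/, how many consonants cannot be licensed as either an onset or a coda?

The consonants /z/, /f/, /n/ cannot be parsed into a legal (C)(C)V syllable (no codas are permitted; onsets may contain at most 2 consonants).

3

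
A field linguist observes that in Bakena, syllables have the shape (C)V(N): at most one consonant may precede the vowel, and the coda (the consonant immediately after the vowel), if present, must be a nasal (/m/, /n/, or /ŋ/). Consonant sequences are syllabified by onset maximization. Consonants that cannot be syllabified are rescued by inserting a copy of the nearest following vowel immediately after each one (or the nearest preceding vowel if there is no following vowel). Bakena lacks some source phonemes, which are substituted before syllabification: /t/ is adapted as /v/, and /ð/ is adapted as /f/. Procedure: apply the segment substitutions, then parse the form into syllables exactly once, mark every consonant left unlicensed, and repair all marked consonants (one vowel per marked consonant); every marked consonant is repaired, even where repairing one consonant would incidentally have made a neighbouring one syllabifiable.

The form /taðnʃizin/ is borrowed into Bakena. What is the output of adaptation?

Substitution: /t/ → /v/, /ð/ → /f/, giving /vafnʃizin/.
Under (C)V(N), the unsyllabifiable consonants are /f/, /n/ (only a nasal (/m/, /n/, or /ŋ/) is licensed in coda position; onsets are limited to one consonant).
Epenthesis after each stranded consonant: /f/ → /fi/, /n/ → /ni/.

vafiniʃizin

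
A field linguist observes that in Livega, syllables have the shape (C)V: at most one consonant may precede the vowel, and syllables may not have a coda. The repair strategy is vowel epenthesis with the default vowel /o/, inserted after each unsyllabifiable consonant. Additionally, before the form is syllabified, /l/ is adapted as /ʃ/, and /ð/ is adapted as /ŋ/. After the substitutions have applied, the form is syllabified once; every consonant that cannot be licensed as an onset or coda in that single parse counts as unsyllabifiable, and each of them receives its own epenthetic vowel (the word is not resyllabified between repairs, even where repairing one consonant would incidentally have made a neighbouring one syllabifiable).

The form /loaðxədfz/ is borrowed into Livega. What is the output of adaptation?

ʃoaŋoxədofozo

Substitution: /l/ → /ʃ/, /ð/ → /ŋ/, giving /ʃoaŋxədfz/.
Syllabifying with onset maximization leaves /ŋ/, /d/, /f/, /z/ stranded (no codas are permitted; onsets are limited to one consonant).
Each unlicensed consonant becomes the onset of a new syllable: /ŋ/ → /ŋo/, /d/ → /do/, /f/ → /fo/, /z/ → /zo/.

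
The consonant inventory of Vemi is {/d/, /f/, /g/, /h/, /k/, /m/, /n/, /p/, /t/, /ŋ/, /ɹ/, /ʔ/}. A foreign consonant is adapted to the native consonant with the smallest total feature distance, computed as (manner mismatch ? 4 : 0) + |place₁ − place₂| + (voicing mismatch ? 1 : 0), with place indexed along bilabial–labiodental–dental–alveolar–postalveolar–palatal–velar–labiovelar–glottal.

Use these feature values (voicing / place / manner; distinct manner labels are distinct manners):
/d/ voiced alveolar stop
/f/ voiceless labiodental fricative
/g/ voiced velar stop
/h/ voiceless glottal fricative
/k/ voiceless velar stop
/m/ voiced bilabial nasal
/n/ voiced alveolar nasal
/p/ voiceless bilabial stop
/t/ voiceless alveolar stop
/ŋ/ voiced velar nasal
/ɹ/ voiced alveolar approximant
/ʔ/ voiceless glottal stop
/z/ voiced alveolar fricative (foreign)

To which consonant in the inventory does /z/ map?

f

/f/ is closest: same manner (fricative), place distance 2 (alveolar→labiodental), voicing differs (+1); total 3. Next closest is /d/ at distance 4.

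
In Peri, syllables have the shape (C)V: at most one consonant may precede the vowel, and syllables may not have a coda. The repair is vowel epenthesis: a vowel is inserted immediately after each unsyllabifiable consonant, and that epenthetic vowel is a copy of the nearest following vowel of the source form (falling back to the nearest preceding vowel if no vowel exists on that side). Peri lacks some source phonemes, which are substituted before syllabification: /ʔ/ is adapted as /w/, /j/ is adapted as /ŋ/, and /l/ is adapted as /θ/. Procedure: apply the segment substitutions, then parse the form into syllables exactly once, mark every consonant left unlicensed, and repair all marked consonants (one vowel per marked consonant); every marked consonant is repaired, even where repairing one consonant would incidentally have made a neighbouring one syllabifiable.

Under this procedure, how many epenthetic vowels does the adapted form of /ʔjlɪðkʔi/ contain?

After substitution the input is /wŋθɪðkwi/.
The unsyllabifiable consonants are /w/, /ŋ/, /ð/, /k/; each receives one epenthetic vowel.

4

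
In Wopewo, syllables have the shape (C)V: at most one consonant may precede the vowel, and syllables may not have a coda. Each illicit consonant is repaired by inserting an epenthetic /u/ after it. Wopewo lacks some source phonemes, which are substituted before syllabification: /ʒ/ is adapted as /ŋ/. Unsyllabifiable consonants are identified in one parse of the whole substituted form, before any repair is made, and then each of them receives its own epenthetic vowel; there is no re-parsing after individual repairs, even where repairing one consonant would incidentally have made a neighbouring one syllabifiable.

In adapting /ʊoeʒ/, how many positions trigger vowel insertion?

1

After substitution the input is /ʊoeŋ/.
The unsyllabifiable consonants are /ŋ/; each receives one epenthetic vowel.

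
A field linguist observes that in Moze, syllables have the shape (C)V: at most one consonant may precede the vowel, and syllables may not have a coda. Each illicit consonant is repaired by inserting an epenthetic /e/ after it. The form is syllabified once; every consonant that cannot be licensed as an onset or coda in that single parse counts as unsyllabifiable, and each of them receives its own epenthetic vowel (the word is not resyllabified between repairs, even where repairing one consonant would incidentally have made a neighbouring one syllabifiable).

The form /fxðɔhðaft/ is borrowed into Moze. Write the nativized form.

fexeðɔheðafete

Under (C)V, the unsyllabifiable consonants are /f/, /x/, /h/, /f/, /t/ (no codas are permitted; onsets are limited to one consonant).
Epenthesis after each stranded consonant: /f/ → /fe/, /x/ → /xe/, /h/ → /he/, /f/ → /fe/, /t/ → /te/.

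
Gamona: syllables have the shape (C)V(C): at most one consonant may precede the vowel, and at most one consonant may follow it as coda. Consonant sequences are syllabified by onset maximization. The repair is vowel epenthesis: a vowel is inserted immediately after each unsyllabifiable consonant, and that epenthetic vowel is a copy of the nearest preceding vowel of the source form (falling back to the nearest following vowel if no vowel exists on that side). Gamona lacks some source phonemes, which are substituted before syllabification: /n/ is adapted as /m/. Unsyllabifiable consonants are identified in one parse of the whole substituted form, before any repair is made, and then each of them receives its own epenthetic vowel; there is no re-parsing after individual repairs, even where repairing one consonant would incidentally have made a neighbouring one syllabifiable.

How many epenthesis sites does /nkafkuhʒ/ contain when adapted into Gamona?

After substitution the input is /mkafkuhʒ/.
The unsyllabifiable consonants are /m/, /ʒ/; each receives one epenthetic vowel.

2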